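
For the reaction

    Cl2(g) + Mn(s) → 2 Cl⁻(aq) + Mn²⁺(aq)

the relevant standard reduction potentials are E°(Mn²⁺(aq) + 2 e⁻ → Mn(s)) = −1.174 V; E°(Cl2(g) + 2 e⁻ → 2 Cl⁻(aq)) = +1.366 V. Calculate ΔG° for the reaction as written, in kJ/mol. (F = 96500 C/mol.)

In the reaction as written Cl2(g) is reduced, so the Cl₂/Cl⁻ couple is the cathode and Mn²⁺/Mn is the anode.
E°cell = +1.366 − (−1.174) = +2.540 V; balancing electrons gives n = 2.
ΔG° = −nFE°cell = −(2)(96500)(+2.540) J/mol = −490 kJ/mol.

−490 kJ/mol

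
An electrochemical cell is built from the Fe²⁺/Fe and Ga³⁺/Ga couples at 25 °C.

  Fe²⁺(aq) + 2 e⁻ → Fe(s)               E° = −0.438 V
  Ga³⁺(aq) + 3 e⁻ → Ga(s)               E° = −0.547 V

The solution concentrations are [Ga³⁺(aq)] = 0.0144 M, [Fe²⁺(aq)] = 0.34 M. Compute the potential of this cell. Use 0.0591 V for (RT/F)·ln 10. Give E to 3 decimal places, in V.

The Fe²⁺/Fe couple has the more positive E°, so it is the cathode; Ga³⁺/Ga is the anode.
The standard potential is −0.438 − (−0.547) = +0.109 V and the balanced reaction transfers n = 6 electrons.
For the overall reaction 3 Fe²⁺(aq) + 2 Ga(s) → 3 Fe(s) + 2 Ga³⁺(aq), Q = [Ga³⁺(aq)]^2 / [Fe²⁺(aq)]^3 = 0.00528, giving log Q = −2.278.
Applying E = E° − (RT ln10/nF)·log Q gives +0.109 − (0.0591/6)(−2.278) = +0.131 V.

+0.131 V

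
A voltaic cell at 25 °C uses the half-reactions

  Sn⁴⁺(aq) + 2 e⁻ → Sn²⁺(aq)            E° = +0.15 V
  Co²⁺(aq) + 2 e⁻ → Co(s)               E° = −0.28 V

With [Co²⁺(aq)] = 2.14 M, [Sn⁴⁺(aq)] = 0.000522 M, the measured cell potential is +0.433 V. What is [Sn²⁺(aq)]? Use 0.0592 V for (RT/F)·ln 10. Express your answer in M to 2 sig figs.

With Sn⁴⁺/Sn²⁺ at the cathode and Co²⁺/Co at the anode, E°cell = +0.15 − (−0.28) = +0.43 V (n = 2).
Since E = E° − (0.0592/n)·log Q, log Q = n(E° − E)/0.0592 = −0.101.
Balancing electrons gives Sn⁴⁺(aq) + Co(s) → Sn²⁺(aq) + Co²⁺(aq); thus Q = ([Sn²⁺(aq)]·[Co²⁺(aq)]) / [Sn⁴⁺(aq)].
Substituting the known concentrations and solving, log [Sn²⁺(aq)] = −3.714 and [Sn²⁺(aq)] = 0.00019 M.

0.00019 M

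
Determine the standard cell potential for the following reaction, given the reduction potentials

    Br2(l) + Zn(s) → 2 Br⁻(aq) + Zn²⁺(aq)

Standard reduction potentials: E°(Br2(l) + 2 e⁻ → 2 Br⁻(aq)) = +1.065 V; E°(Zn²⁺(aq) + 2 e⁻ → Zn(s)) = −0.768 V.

Br2(l) gains electrons, so the Br₂/Br⁻ couple is the cathode; the Zn²⁺/Zn couple is the anode.
E°cell = E°(cathode) − E°(anode) = +1.065 − (−0.768) = +1.833 V.

+1.833 V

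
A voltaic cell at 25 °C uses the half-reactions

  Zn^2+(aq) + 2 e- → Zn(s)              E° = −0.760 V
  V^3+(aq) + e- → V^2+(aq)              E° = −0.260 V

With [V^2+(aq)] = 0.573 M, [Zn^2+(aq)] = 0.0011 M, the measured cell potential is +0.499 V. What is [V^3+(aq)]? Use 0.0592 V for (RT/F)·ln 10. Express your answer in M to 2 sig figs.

0.018 M

V³⁺/V²⁺ is the cathode (higher E°); E°cell = −0.260 − (−0.760) = +0.500 V with n = 2.
Since E = E° − (0.0592/n)·log Q, log Q = n(E° − E)/0.0592 = 0.034.
Balancing electrons gives 2 V^3+(aq) + Zn(s) → 2 V^2+(aq) + Zn^2+(aq); thus Q = ([V^2+(aq)]^2·[Zn^2+(aq)]) / [V^3+(aq)]^2.
Substituting the known concentrations and solving, log [V^3+(aq)] = −1.738 and [V^3+(aq)] = 0.018 M.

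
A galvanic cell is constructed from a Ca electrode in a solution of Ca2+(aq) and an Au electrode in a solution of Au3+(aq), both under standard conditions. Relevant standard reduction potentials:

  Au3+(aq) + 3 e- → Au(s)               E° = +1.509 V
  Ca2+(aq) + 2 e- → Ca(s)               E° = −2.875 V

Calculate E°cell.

Of the two couples in this cell, the one with the more positive reduction potential is reduced at the cathode: here that is Au³⁺/Au (+1.509 V); Ca²⁺/Ca (−2.875 V) is the anode.
E°cell = E°(cathode) − E°(anode) = +1.509 − (−2.875) = +4.384 V.

+4.384 V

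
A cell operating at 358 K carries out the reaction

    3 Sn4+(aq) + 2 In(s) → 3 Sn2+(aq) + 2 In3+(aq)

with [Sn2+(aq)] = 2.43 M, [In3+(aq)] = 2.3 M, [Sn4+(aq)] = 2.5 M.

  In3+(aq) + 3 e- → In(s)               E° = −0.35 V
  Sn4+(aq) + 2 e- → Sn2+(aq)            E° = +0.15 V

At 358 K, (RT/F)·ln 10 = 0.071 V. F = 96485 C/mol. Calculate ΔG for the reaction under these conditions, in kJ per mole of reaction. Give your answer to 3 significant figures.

With Sn⁴⁺/Sn²⁺ reduced at the cathode, E°cell = +0.15 − (−0.35) = +0.50 V and n = 6.
The reaction quotient is ([Sn2+(aq)]^3·[In3+(aq)]^2) / [Sn4+(aq)]^3 = 4.86; by Nernst, E = +0.50 − (0.071/6)(0.686) = +0.4919 V.
Then ΔG = −nFE = −6 × 96485 × +0.4919 J/mol = −285 kJ/mol.

−285 kJ/mol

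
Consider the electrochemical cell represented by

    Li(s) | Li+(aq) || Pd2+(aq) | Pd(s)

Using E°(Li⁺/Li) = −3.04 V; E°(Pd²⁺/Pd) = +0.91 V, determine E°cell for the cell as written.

By convention the left-hand electrode in cell notation is the anode (oxidation) and the right-hand electrode is the cathode (reduction).
E°cell = E°(right) − E°(left) = +0.91 − (−3.04) = +3.95 V.

+3.95 V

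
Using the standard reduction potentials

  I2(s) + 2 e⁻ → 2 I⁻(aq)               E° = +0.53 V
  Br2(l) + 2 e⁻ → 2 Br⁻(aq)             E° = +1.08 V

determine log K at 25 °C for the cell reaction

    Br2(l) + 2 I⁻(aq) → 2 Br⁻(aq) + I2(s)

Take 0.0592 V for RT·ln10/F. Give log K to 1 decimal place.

log K = 18.6

The Br₂/Br⁻ couple is reduced (cathode); E°cell = +1.08 − (+0.53) = +0.55 V with n = 2.
At equilibrium E = 0, so log K = nE°cell / 0.0592 = (2)(+0.55) / 0.0592 = 18.6.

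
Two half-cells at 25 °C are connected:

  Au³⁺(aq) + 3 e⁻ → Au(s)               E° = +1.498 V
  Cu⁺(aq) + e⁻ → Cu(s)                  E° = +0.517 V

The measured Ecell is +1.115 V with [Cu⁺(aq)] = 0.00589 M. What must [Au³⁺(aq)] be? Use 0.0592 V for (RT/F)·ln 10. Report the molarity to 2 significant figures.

With Au³⁺/Au at the cathode and Cu⁺/Cu at the anode, E°cell = +1.498 − (+0.517) = +0.981 V (n = 3).
Rearranging E = E° − (0.0592/n)·log Q gives log Q = 3(+0.981 − (+1.115))/0.0592 = −6.791.
For Au³⁺(aq) + 3 Cu(s) → Au(s) + 3 Cu⁺(aq), the reaction quotient is Q = [Cu⁺(aq)]^3 / [Au³⁺(aq)].
Substituting the known concentrations and solving, log [Au³⁺(aq)] = 0.101 and [Au³⁺(aq)] = 1.3 M.

1.3 M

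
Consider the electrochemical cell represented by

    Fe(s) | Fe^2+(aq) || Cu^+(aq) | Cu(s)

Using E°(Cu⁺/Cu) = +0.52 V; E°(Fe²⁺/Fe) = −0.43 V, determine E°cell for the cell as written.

+0.95 V

By convention the left-hand electrode in cell notation is the anode (oxidation) and the right-hand electrode is the cathode (reduction).
E°cell = E°(right) − E°(left) = +0.52 − (−0.43) = +0.95 V.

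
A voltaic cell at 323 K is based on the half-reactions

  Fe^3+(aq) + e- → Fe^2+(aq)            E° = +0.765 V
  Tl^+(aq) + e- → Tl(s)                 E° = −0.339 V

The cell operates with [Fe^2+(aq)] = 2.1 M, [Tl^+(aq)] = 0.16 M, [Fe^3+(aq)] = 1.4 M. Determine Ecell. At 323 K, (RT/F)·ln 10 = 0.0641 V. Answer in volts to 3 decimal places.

+1.144 V

Fe³⁺/Fe²⁺ is reduced (cathode, E° = +0.765 V) and Tl⁺/Tl is oxidized (anode).
E°cell = E°cat − E°an = +0.765 − (−0.339) = +1.104 V; n = 1.
Balancing gives Fe^3+(aq) + Tl(s) → Fe^2+(aq) + Tl^+(aq); hence Q = ([Fe^2+(aq)]·[Tl^+(aq)]) / [Fe^3+(aq)] = 0.24 (log Q = −0.620).
By the Nernst equation, E = +1.104 − (0.0641/1)·(−0.620) = +1.144 V.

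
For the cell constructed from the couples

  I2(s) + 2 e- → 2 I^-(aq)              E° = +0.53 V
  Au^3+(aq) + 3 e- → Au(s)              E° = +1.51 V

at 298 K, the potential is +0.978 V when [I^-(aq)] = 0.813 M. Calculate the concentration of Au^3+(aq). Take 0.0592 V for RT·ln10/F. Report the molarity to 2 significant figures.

1.5 M

The Au³⁺/Au couple has the larger reduction potential, so it is the cathode: E°cell = +1.51 − (+0.53) = +0.98 V and n = 6.
Rearranging E = E° − (0.0592/n)·log Q gives log Q = 6(+0.98 − (+0.978))/0.0592 = 0.203.
Balancing electrons gives 2 Au^3+(aq) + 6 I^-(aq) → 2 Au(s) + 3 I2(s); thus Q = 1 / ([Au^3+(aq)]^2·[I^-(aq)]^6).
Substituting the known concentrations and solving, log [Au^3+(aq)] = 0.168 and [Au^3+(aq)] = 1.5 M.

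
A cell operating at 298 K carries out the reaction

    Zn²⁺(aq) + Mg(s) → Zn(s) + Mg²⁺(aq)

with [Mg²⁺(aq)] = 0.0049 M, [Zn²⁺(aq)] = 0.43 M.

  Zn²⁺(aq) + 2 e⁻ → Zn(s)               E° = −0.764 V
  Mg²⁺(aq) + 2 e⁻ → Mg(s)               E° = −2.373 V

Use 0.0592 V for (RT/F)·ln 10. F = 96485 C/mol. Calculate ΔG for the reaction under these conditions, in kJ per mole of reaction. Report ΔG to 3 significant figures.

−322 kJ/mol

E°cell = −0.764 − (−2.373) = +1.609 V; the balanced reaction transfers n = 2 electrons.
The reaction quotient is [Mg²⁺(aq)] / [Zn²⁺(aq)] = 0.0114; by Nernst, E = +1.609 − (0.0592/2)(−1.943) = +1.6665 V.
ΔG = −nFE = −(2)(96485)(+1.6665) J/mol = −322 kJ/mol.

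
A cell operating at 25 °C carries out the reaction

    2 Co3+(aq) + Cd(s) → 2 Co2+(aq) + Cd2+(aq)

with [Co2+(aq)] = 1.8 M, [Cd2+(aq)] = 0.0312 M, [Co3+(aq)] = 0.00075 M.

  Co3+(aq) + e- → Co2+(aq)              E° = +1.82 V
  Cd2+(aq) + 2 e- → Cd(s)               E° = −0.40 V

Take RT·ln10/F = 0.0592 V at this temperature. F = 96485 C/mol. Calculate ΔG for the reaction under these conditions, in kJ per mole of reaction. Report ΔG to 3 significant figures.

With Co³⁺/Co²⁺ reduced at the cathode, E°cell = +1.82 − (−0.40) = +2.22 V and n = 2.
Here Q = ([Co2+(aq)]^2·[Cd2+(aq)]) / [Co3+(aq)]^2 = 1.8×10^5 (log Q = 5.255), giving E = +2.22 − (0.0592/2)·(5.255) = +2.0645 V.
Finally ΔG = −nFE = −(2)(96485 C/mol)(+2.0645 V) = −398 kJ/mol.

−398 kJ/mol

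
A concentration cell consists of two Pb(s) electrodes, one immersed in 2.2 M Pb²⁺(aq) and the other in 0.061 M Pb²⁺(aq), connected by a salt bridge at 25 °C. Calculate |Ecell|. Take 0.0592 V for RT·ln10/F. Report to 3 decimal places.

For a concentration cell E°cell = 0, since both electrodes use the same couple.
The compartment with the higher Pb²⁺(aq) concentration (2.2 M) acts as the cathode; ions are reduced there and produced at the dilute (0.061 M) anode.
With n = 2, Ecell = −(0.0592/2)·log([dilute]/[conc]) = −(0.0592/2)·log(0.061/2.2) = +0.046 V.

0.046 V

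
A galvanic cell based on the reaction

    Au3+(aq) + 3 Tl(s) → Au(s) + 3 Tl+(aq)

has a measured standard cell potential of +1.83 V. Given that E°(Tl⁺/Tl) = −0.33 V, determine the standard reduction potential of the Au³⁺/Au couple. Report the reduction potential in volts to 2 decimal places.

+1.50 V

In the reaction as written the Au³⁺/Au couple is reduced (cathode) and Tl⁺/Tl is oxidized (anode), so E°cell = E°(Au³⁺/Au) − E°(Tl⁺/Tl).
E°(Au³⁺/Au) = E°cell + E°(anode) = +1.83 + (−0.33) = +1.50 V.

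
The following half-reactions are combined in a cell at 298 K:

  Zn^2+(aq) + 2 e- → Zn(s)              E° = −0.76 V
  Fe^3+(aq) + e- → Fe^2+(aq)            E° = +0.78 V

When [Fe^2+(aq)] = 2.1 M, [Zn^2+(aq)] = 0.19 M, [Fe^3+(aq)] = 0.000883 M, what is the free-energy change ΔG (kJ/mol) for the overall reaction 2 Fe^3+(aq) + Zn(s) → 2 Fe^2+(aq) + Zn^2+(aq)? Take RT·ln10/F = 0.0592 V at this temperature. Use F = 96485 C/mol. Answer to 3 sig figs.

−263 kJ/mol

E°cell = +0.78 − (−0.76) = +1.54 V; the balanced reaction transfers n = 2 electrons.
Q = ([Fe^2+(aq)]^2·[Zn^2+(aq)]) / [Fe^3+(aq)]^2 = 1.07×10^6, so log Q = 6.031 and E = +1.54 − (0.0592/2)(6.031) = +1.3615 V.
Then ΔG = −nFE = −2 × 96485 × +1.3615 J/mol = −263 kJ/mol.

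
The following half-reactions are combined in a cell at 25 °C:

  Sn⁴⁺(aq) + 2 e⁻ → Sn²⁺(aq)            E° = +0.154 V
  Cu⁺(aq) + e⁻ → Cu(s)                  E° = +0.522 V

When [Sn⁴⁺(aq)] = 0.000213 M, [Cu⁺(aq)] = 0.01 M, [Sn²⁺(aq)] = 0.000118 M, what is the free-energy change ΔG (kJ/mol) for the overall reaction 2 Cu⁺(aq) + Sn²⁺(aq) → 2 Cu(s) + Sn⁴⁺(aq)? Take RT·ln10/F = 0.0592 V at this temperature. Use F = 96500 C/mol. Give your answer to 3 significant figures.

−46.7 kJ/mol

With Cu⁺/Cu reduced at the cathode, E°cell = +0.522 − (+0.154) = +0.368 V and n = 2.
The reaction quotient is [Sn⁴⁺(aq)] / ([Cu⁺(aq)]^2·[Sn²⁺(aq)]) = 1.81×10^4; by Nernst, E = +0.368 − (0.0592/2)(4.256) = +0.2420 V.
ΔG = −nFE = −(2)(96500)(+0.2420) J/mol = −46.7 kJ/mol.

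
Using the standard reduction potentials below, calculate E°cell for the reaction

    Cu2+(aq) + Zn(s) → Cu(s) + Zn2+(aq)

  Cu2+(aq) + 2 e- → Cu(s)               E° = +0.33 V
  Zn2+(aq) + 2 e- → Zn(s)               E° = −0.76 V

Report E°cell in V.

+1.09 V

In the reaction as written, Cu2+(aq) is reduced (cathode) and Zn2+(aq) is produced by oxidation at the anode.
E°cell = E°(cathode) − E°(anode) = +0.33 − (−0.76) = +1.09 V.
The positive value indicates the reaction is spontaneous as written.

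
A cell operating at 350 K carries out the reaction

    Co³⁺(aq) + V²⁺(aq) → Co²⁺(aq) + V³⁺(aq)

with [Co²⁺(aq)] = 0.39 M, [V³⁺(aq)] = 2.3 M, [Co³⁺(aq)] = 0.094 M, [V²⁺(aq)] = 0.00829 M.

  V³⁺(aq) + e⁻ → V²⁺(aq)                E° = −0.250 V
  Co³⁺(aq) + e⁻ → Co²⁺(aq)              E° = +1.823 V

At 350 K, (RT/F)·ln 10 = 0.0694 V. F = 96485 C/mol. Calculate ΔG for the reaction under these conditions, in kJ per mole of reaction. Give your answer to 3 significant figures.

The standard cell potential is +1.823 − (−0.250) = +2.073 V, with n = 1 electron in the balanced equation.
Q = ([Co²⁺(aq)]·[V³⁺(aq)]) / ([Co³⁺(aq)]·[V²⁺(aq)]) = 1.15×10^3, so log Q = 3.061 and E = +2.073 − (0.0694/1)(3.061) = +1.8606 V.
Finally ΔG = −nFE = −(1)(96485 C/mol)(+1.8606 V) = −180 kJ/mol.

−180 kJ/mol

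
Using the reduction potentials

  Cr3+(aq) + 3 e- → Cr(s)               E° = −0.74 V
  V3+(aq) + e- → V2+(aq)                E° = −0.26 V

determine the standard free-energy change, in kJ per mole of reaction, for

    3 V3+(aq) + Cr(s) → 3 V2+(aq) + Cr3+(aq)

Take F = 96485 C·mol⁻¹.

−139 kJ/mol

In the reaction as written V3+(aq) is reduced, so the V³⁺/V²⁺ couple is the cathode and Cr³⁺/Cr is the anode.
E°cell = −0.26 − (−0.74) = +0.48 V; balancing electrons gives n = 3.
ΔG° = −nFE°cell = −(3)(96485)(+0.48) J/mol = −139 kJ/mol.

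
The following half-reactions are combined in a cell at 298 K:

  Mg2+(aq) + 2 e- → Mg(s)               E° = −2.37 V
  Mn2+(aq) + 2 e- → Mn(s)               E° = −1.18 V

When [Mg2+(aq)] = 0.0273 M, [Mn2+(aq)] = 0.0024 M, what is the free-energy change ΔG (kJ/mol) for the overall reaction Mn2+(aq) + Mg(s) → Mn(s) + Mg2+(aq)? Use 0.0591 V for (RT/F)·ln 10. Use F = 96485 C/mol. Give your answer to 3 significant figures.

−224 kJ/mol

The standard cell potential is −1.18 − (−2.37) = +1.19 V, with n = 2 electrons in the balanced equation.
Q = [Mg2+(aq)] / [Mn2+(aq)] = 11.4, so log Q = 1.056 and E = +1.19 − (0.0591/2)(1.056) = +1.1588 V.
Then ΔG = −nFE = −2 × 96485 × +1.1588 J/mol = −224 kJ/mol.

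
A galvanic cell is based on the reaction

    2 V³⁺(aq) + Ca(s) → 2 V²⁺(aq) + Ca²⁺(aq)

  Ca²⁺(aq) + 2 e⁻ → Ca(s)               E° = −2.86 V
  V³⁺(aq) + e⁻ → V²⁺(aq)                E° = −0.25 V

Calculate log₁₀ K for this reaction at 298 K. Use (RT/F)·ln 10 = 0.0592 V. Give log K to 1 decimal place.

The V³⁺/V²⁺ couple is reduced (cathode); E°cell = −0.25 − (−2.86) = +2.61 V with n = 2.
At equilibrium E = 0, so log K = nE°cell / 0.0592 = (2)(+2.61) / 0.0592 = 88.2.

log K = 88.2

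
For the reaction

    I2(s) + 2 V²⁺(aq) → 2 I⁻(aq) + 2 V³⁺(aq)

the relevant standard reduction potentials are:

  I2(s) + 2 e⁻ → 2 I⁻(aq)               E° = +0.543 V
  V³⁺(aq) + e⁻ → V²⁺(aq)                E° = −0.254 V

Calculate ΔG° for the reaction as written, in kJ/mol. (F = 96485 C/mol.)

In the reaction as written I2(s) is reduced, so the I₂/I⁻ couple is the cathode and V³⁺/V²⁺ is the anode.
E°cell = +0.543 − (−0.254) = +0.797 V; balancing electrons gives n = 2.
ΔG° = −nFE°cell = −(2)(96485)(+0.797) J/mol = −154 kJ/mol.

−154 kJ/mol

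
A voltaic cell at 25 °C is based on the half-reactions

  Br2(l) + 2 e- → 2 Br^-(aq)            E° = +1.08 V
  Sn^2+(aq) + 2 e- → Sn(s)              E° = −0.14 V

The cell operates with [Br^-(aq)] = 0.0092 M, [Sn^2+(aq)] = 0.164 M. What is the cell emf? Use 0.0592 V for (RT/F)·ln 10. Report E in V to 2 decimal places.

The Br₂/Br⁻ couple has the more positive E°, so it is the cathode; Sn²⁺/Sn is the anode.
E°cell = E°cat − E°an = +1.08 − (−0.14) = +1.22 V; n = 2.
The balanced reaction is Br2(l) + Sn(s) → 2 Br^-(aq) + Sn^2+(aq), so Q = [Br^-(aq)]^2·[Sn^2+(aq)] = 1.39×10^−5 and log Q = −4.858.
By the Nernst equation, E = +1.22 − (0.0592/2)·(−4.858) = +1.36 V.

+1.36 V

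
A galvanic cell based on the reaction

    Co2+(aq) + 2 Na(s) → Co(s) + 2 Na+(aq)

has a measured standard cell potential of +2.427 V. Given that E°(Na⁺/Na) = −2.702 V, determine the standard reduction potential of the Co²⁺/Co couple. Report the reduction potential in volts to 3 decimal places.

In the reaction as written the Co²⁺/Co couple is reduced (cathode) and Na⁺/Na is oxidized (anode), so E°cell = E°(Co²⁺/Co) − E°(Na⁺/Na).
E°(Co²⁺/Co) = E°cell + E°(anode) = +2.427 + (−2.702) = −0.275 V.

−0.275 V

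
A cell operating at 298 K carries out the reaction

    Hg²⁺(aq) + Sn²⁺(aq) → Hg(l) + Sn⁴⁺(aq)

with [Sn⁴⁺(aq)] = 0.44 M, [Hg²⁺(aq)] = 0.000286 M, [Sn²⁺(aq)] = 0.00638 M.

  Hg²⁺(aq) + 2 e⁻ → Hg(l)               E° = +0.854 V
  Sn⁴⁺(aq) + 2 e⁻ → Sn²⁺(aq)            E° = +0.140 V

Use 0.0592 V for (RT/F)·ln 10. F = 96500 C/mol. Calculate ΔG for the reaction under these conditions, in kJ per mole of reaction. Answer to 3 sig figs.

E°cell = +0.854 − (+0.140) = +0.714 V; the balanced reaction transfers n = 2 electrons.
Here Q = [Sn⁴⁺(aq)] / ([Hg²⁺(aq)]·[Sn²⁺(aq)]) = 2.41×10^5 (log Q = 5.382), giving E = +0.714 − (0.0592/2)·(5.382) = +0.5547 V.
Then ΔG = −nFE = −2 × 96500 × +0.5547 J/mol = −107 kJ/mol.

−107 kJ/mol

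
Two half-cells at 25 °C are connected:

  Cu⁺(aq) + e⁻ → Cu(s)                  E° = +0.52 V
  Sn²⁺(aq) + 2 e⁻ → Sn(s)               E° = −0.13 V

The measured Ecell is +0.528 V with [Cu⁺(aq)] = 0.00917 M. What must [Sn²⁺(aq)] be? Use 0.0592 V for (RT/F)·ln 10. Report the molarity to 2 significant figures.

1.1 M

Cu⁺/Cu is the cathode (higher E°); E°cell = +0.52 − (−0.13) = +0.65 V with n = 2.
Since E = E° − (0.0592/n)·log Q, log Q = n(E° − E)/0.0592 = 4.122.
The balanced reaction is 2 Cu⁺(aq) + Sn(s) → 2 Cu(s) + Sn²⁺(aq), so Q = [Sn²⁺(aq)] / [Cu⁺(aq)]^2.
Solving for the unknown gives log [Sn²⁺(aq)] = 0.047, so [Sn²⁺(aq)] ≈ 1.1 M.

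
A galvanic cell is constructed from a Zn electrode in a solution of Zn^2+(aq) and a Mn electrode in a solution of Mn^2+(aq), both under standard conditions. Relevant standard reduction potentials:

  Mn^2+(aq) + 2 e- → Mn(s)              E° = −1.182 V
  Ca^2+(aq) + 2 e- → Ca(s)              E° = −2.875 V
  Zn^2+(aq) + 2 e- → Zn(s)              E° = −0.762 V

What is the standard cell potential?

Of the two couples in this cell, the one with the more positive reduction potential is reduced at the cathode: here that is Zn²⁺/Zn (−0.762 V); Mn²⁺/Mn (−1.182 V) is the anode.
E°cell = E°(cathode) − E°(anode) = −0.762 − (−1.182) = +0.420 V.

+0.420 V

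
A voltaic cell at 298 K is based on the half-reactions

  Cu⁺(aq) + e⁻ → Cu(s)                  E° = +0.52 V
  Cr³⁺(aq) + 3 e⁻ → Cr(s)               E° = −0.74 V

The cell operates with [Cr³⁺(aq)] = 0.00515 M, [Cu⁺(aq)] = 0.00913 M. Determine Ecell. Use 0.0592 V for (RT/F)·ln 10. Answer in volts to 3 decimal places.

+1.184 V

Cu⁺/Cu is reduced (cathode, E° = +0.52 V) and Cr³⁺/Cr is oxidized (anode).
E°cell = E°cat − E°an = +0.52 − (−0.74) = +1.26 V; n = 3.
The balanced reaction is 3 Cu⁺(aq) + Cr(s) → 3 Cu(s) + Cr³⁺(aq), so Q = [Cr³⁺(aq)] / [Cu⁺(aq)]^3 = 6.77×10^3 and log Q = 3.830.
Applying E = E° − (RT ln10/nF)·log Q gives +1.26 − (0.0592/3)(3.830) = +1.184 V.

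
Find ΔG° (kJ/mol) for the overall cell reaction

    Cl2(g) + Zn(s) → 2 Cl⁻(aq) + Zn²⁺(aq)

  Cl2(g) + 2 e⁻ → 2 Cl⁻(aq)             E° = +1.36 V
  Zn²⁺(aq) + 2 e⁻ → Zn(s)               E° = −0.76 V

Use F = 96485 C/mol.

−409 kJ/mol

In the reaction as written Cl2(g) is reduced, so the Cl₂/Cl⁻ couple is the cathode and Zn²⁺/Zn is the anode.
E°cell = +1.36 − (−0.76) = +2.12 V; balancing electrons gives n = 2.
ΔG° = −nFE°cell = −(2)(96485)(+2.12) J/mol = −409 kJ/mol.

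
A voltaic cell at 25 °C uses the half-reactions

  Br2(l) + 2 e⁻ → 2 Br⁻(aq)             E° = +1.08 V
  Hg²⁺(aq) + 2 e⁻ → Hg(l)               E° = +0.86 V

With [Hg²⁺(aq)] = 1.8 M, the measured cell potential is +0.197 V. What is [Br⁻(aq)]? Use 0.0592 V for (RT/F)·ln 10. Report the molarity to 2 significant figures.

1.8 M

The Br₂/Br⁻ couple has the larger reduction potential, so it is the cathode: E°cell = +1.08 − (+0.86) = +0.22 V and n = 2.
Rearranging E = E° − (0.0592/n)·log Q gives log Q = 2(+0.22 − (+0.197))/0.0592 = 0.777.
The balanced reaction is Br2(l) + Hg(l) → 2 Br⁻(aq) + Hg²⁺(aq), so Q = [Br⁻(aq)]^2·[Hg²⁺(aq)].
Solving for the unknown gives log [Br⁻(aq)] = 0.261, so [Br⁻(aq)] ≈ 1.8 M.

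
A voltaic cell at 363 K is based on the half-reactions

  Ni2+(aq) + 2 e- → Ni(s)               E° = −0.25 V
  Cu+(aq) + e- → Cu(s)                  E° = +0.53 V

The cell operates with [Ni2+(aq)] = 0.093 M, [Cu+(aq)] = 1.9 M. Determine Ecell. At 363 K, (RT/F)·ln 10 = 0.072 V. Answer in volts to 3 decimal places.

+0.837 V

The Cu⁺/Cu couple has the more positive E°, so it is the cathode; Ni²⁺/Ni is the anode.
The standard potential is +0.53 − (−0.25) = +0.78 V and the balanced reaction transfers n = 2 electrons.
The balanced reaction is 2 Cu+(aq) + Ni(s) → 2 Cu(s) + Ni2+(aq), so Q = [Ni2+(aq)] / [Cu+(aq)]^2 = 0.0258 and log Q = −1.589.
E = E° − (0.072/n)·log Q = +0.78 − (0.072/2)(−1.589) = +0.837 V.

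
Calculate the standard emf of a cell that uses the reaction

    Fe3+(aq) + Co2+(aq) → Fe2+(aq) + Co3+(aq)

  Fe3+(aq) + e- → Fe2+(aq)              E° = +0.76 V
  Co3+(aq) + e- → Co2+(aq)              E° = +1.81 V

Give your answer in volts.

−1.05 V

Fe3+(aq) gains electrons, so the Fe³⁺/Fe²⁺ couple is the cathode; the Co³⁺/Co²⁺ couple is the anode.
E°cell = E°(cathode) − E°(anode) = +0.76 − (+1.81) = −1.05 V.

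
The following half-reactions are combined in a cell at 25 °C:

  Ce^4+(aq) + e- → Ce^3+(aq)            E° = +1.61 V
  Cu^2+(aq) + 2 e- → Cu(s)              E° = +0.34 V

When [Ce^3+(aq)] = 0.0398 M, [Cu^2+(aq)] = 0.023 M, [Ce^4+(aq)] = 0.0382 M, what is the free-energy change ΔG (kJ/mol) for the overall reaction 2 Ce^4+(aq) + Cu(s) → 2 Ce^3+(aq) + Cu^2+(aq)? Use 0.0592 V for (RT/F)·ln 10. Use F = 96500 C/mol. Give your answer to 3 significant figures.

E°cell = +1.61 − (+0.34) = +1.27 V; the balanced reaction transfers n = 2 electrons.
Here Q = ([Ce^3+(aq)]^2·[Cu^2+(aq)]) / [Ce^4+(aq)]^2 = 0.025 (log Q = −1.603), giving E = +1.27 − (0.0592/2)·(−1.603) = +1.3174 V.
Then ΔG = −nFE = −2 × 96500 × +1.3174 J/mol = −254 kJ/mol.

−254 kJ/mol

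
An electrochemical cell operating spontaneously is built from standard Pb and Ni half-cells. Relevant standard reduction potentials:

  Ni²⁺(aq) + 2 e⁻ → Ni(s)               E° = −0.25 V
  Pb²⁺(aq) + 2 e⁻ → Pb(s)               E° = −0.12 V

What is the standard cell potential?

Of the two couples in this cell, the one with the more positive reduction potential is reduced at the cathode: here that is Pb²⁺/Pb (−0.12 V); Ni²⁺/Ni (−0.25 V) is the anode.
E°cell = E°(cathode) − E°(anode) = −0.12 − (−0.25) = +0.13 V.

+0.13 V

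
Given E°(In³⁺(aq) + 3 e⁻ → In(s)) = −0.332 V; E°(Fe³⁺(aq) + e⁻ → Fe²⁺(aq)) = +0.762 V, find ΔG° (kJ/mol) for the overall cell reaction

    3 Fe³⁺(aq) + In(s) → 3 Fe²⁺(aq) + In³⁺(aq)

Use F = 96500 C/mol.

In the reaction as written Fe³⁺(aq) is reduced, so the Fe³⁺/Fe²⁺ couple is the cathode and In³⁺/In is the anode.
E°cell = +0.762 − (−0.332) = +1.094 V; balancing electrons gives n = 3.
ΔG° = −nFE°cell = −(3)(96500)(+1.094) J/mol = −317 kJ/mol.

−317 kJ/mol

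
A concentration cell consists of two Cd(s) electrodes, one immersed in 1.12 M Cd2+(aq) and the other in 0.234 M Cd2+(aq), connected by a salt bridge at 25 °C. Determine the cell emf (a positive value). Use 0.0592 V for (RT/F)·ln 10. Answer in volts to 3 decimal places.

0.020 V

For a concentration cell E°cell = 0, since both electrodes use the same couple.
The compartment with the higher Cd2+(aq) concentration (1.12 M) acts as the cathode; ions are reduced there and produced at the dilute (0.234 M) anode.
With n = 2, Ecell = −(0.0592/2)·log([dilute]/[conc]) = −(0.0592/2)·log(0.234/1.12) = +0.020 V.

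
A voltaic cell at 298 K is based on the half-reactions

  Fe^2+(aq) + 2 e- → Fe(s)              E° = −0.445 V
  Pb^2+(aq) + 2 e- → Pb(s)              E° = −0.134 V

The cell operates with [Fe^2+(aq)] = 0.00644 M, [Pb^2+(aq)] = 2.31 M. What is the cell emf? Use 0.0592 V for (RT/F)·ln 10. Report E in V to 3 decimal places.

+0.387 V

The Pb²⁺/Pb couple has the more positive E°, so it is the cathode; Fe²⁺/Fe is the anode.
E°cell = E°cat − E°an = −0.134 − (−0.445) = +0.311 V; n = 2.
For the overall reaction Pb^2+(aq) + Fe(s) → Pb(s) + Fe^2+(aq), Q = [Fe^2+(aq)] / [Pb^2+(aq)] = 0.00279, giving log Q = −2.555.
Applying E = E° − (RT ln10/nF)·log Q gives +0.311 − (0.0592/2)(−2.555) = +0.387 V.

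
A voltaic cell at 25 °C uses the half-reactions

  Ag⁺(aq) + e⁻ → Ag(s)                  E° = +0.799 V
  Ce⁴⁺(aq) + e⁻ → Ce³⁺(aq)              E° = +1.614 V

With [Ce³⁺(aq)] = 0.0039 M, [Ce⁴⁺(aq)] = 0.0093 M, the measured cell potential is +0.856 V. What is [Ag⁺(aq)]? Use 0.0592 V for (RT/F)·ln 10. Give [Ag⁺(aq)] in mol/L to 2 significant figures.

0.48 M

The Ce⁴⁺/Ce³⁺ couple has the larger reduction potential, so it is the cathode: E°cell = +1.614 − (+0.799) = +0.815 V and n = 1.
Since E = E° − (0.0592/n)·log Q, log Q = n(E° − E)/0.0592 = −0.693.
Balancing electrons gives Ce⁴⁺(aq) + Ag(s) → Ce³⁺(aq) + Ag⁺(aq); thus Q = ([Ce³⁺(aq)]·[Ag⁺(aq)]) / [Ce⁴⁺(aq)].
Isolating [Ag⁺(aq)] in Q = 10^{−0.693} yields log [Ag⁺(aq)] = −0.316, i.e. 0.48 M.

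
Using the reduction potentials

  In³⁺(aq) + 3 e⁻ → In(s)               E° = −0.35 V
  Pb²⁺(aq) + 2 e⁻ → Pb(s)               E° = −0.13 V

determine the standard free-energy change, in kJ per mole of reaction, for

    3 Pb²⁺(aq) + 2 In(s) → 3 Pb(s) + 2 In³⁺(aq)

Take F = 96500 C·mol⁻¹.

In the reaction as written Pb²⁺(aq) is reduced, so the Pb²⁺/Pb couple is the cathode and In³⁺/In is the anode.
E°cell = −0.13 − (−0.35) = +0.22 V; balancing electrons gives n = 6.
ΔG° = −nFE°cell = −(6)(96500)(+0.22) J/mol = −127 kJ/mol.

−127 kJ/mol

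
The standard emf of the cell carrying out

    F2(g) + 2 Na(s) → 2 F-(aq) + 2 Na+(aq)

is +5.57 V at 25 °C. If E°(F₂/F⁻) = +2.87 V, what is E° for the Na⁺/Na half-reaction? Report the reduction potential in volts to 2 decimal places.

In the reaction as written the F₂/F⁻ couple is reduced (cathode) and Na⁺/Na is oxidized (anode), so E°cell = E°(F₂/F⁻) − E°(Na⁺/Na).
E°(Na⁺/Na) = E°(cathode) − E°cell = +2.87 − (+5.57) = −2.70 V.

−2.70 V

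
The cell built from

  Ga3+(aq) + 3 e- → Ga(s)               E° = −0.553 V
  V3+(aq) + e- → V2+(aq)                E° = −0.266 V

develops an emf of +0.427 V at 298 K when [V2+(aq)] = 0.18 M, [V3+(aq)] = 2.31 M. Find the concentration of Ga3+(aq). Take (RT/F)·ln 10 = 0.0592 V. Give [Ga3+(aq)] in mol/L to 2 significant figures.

V³⁺/V²⁺ is the cathode (higher E°); E°cell = −0.266 − (−0.553) = +0.287 V with n = 3.
Since E = E° − (0.0592/n)·log Q, log Q = n(E° − E)/0.0592 = −7.095.
The balanced reaction is 3 V3+(aq) + Ga(s) → 3 V2+(aq) + Ga3+(aq), so Q = ([V2+(aq)]^3·[Ga3+(aq)]) / [V3+(aq)]^3.
Isolating [Ga3+(aq)] in Q = 10^{−7.095} yields log [Ga3+(aq)] = −3.770, i.e. 0.00017 M.

0.00017 M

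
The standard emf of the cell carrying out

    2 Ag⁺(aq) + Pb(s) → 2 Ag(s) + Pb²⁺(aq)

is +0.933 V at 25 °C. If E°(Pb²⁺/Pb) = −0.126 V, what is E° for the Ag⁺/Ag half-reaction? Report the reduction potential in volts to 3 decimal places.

+0.807 V

In the reaction as written the Ag⁺/Ag couple is reduced (cathode) and Pb²⁺/Pb is oxidized (anode), so E°cell = E°(Ag⁺/Ag) − E°(Pb²⁺/Pb).
E°(Ag⁺/Ag) = E°cell + E°(anode) = +0.933 + (−0.126) = +0.807 V.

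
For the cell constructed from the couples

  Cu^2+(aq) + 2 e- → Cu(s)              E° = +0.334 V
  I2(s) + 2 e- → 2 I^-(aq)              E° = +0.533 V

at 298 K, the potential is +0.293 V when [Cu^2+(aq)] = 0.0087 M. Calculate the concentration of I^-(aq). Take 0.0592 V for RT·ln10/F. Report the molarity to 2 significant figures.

I₂/I⁻ is the cathode (higher E°); E°cell = +0.533 − (+0.334) = +0.199 V with n = 2.
Rearranging E = E° − (0.0592/n)·log Q gives log Q = 2(+0.199 − (+0.293))/0.0592 = −3.176.
For I2(s) + Cu(s) → 2 I^-(aq) + Cu^2+(aq), the reaction quotient is Q = [I^-(aq)]^2·[Cu^2+(aq)].
Isolating [I^-(aq)] in Q = 10^{−3.176} yields log [I^-(aq)] = −0.558, i.e. 0.28 M.

0.28 M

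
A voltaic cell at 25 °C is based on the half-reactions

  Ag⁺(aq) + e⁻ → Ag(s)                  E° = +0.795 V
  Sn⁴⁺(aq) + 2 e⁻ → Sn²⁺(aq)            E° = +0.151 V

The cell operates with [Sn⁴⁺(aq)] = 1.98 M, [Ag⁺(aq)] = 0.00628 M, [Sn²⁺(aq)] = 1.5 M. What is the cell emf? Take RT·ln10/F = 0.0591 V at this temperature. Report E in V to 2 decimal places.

Ag⁺/Ag is reduced (cathode, E° = +0.795 V) and Sn⁴⁺/Sn²⁺ is oxidized (anode).
E°cell = E°cat − E°an = +0.795 − (+0.151) = +0.644 V; n = 2.
The balanced reaction is 2 Ag⁺(aq) + Sn²⁺(aq) → 2 Ag(s) + Sn⁴⁺(aq), so Q = [Sn⁴⁺(aq)] / ([Ag⁺(aq)]^2·[Sn²⁺(aq)]) = 3.35×10^4 and log Q = 4.525.
Applying E = E° − (RT ln10/nF)·log Q gives +0.644 − (0.0591/2)(4.525) = +0.51 V.

+0.51 V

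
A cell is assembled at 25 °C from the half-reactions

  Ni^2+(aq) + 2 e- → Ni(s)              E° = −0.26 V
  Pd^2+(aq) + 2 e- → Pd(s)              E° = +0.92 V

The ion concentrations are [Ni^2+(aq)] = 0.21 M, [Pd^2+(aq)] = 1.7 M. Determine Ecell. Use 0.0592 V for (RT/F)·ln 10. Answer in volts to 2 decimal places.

+1.21 V

Pd²⁺/Pd is reduced (cathode, E° = +0.92 V) and Ni²⁺/Ni is oxidized (anode).
E°cell = +0.92 − (−0.26) = +1.18 V, with n = 2 electrons transferred.
The balanced reaction is Pd^2+(aq) + Ni(s) → Pd(s) + Ni^2+(aq), so Q = [Ni^2+(aq)] / [Pd^2+(aq)] = 0.124 and log Q = −0.908.
Applying E = E° − (RT ln10/nF)·log Q gives +1.18 − (0.0592/2)(−0.908) = +1.21 V.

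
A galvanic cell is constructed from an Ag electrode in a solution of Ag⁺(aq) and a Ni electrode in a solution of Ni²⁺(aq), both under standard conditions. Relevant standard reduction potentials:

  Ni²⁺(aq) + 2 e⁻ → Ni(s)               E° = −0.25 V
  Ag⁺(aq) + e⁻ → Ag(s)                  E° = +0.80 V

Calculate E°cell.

+1.05 V

The Ag⁺/Ag couple has the higher E°, so Ag ion is reduced (cathode) and Ni is oxidized (anode).
E°cell = E°(cathode) − E°(anode) = +0.80 − (−0.25) = +1.05 V.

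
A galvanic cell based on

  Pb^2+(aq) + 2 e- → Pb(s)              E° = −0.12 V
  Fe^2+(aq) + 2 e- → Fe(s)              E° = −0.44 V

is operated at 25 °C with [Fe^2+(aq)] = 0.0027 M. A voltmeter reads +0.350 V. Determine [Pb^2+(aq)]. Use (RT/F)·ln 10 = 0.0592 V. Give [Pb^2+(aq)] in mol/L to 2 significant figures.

0.028 M

With Pb²⁺/Pb at the cathode and Fe²⁺/Fe at the anode, E°cell = −0.12 − (−0.44) = +0.32 V (n = 2).
From the Nernst equation, log Q = n(E° − E)/0.0592 = 2·(+0.32 − (+0.350))/0.0592 = −1.014.
For Pb^2+(aq) + Fe(s) → Pb(s) + Fe^2+(aq), the reaction quotient is Q = [Fe^2+(aq)] / [Pb^2+(aq)].
Solving for the unknown gives log [Pb^2+(aq)] = −1.555, so [Pb^2+(aq)] ≈ 0.028 M.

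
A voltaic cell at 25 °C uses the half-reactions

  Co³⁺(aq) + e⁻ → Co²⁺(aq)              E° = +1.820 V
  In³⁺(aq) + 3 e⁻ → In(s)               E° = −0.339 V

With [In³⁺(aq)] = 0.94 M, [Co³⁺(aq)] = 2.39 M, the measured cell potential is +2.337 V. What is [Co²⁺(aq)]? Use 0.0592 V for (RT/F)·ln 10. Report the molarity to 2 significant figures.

With Co³⁺/Co²⁺ at the cathode and In³⁺/In at the anode, E°cell = +1.820 − (−0.339) = +2.159 V (n = 3).
Rearranging E = E° − (0.0592/n)·log Q gives log Q = 3(+2.159 − (+2.337))/0.0592 = −9.020.
For 3 Co³⁺(aq) + In(s) → 3 Co²⁺(aq) + In³⁺(aq), the reaction quotient is Q = ([Co²⁺(aq)]^3·[In³⁺(aq)]) / [Co³⁺(aq)]^3.
Solving for the unknown gives log [Co²⁺(aq)] = −2.619, so [Co²⁺(aq)] ≈ 0.0024 M.

0.0024 M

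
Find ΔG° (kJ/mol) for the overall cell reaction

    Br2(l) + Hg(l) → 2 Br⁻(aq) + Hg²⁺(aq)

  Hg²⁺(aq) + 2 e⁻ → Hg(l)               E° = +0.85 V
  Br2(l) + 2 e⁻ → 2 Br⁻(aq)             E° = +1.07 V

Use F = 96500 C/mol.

−42.5 kJ/mol

In the reaction as written Br2(l) is reduced, so the Br₂/Br⁻ couple is the cathode and Hg²⁺/Hg is the anode.
E°cell = +1.07 − (+0.85) = +0.22 V; balancing electrons gives n = 2.
ΔG° = −nFE°cell = −(2)(96500)(+0.22) J/mol = −42.5 kJ/mol.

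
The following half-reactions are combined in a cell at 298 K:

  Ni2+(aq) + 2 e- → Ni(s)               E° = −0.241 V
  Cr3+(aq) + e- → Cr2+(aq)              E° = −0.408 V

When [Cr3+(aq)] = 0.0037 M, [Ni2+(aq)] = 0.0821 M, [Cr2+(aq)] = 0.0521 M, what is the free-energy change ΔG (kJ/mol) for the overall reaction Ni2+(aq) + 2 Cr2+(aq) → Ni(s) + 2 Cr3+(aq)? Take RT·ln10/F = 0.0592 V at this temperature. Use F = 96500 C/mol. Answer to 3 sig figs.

With Ni²⁺/Ni reduced at the cathode, E°cell = −0.241 − (−0.408) = +0.167 V and n = 2.
Q = [Cr3+(aq)]^2 / ([Ni2+(aq)]·[Cr2+(aq)]^2) = 0.0614, so log Q = −1.212 and E = +0.167 − (0.0592/2)(−1.212) = +0.2029 V.
ΔG = −nFE = −(2)(96500)(+0.2029) J/mol = −39.2 kJ/mol.

−39.2 kJ/mol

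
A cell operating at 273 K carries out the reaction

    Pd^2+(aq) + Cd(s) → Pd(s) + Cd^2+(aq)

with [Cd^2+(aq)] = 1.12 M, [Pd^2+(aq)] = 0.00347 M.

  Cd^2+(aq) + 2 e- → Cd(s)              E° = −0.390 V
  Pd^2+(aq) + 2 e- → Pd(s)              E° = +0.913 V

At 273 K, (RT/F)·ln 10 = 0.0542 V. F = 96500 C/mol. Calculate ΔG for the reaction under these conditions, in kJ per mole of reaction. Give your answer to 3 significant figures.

E°cell = +0.913 − (−0.390) = +1.303 V; the balanced reaction transfers n = 2 electrons.
Here Q = [Cd^2+(aq)] / [Pd^2+(aq)] = 323 (log Q = 2.509), giving E = +1.303 − (0.0542/2)·(2.509) = +1.2350 V.
ΔG = −nFE = −(2)(96500)(+1.2350) J/mol = −238 kJ/mol.

−238 kJ/mol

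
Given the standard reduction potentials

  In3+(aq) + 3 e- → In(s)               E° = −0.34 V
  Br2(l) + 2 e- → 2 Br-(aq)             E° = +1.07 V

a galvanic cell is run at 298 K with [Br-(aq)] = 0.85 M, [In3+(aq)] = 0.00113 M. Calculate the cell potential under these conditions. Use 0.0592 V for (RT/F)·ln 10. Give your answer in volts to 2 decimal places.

+1.47 V

Br₂/Br⁻ is reduced (cathode, E° = +1.07 V) and In³⁺/In is oxidized (anode).
E°cell = E°cat − E°an = +1.07 − (−0.34) = +1.41 V; n = 6.
For the overall reaction 3 Br2(l) + 2 In(s) → 6 Br-(aq) + 2 In3+(aq), Q = [Br-(aq)]^6·[In3+(aq)]^2 = 4.82×10^−7, giving log Q = −6.317.
By the Nernst equation, E = +1.41 − (0.0592/6)·(−6.317) = +1.47 V.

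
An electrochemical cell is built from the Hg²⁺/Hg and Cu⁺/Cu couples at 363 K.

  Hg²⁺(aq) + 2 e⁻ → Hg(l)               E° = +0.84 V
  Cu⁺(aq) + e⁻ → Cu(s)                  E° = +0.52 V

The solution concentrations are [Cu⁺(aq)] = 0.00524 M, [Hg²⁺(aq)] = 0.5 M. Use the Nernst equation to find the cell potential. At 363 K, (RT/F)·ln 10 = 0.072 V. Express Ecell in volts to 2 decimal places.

+0.47 V

The Hg²⁺/Hg couple has the more positive E°, so it is the cathode; Cu⁺/Cu is the anode.
E°cell = E°cat − E°an = +0.84 − (+0.52) = +0.32 V; n = 2.
The balanced reaction is Hg²⁺(aq) + 2 Cu(s) → Hg(l) + 2 Cu⁺(aq), so Q = [Cu⁺(aq)]^2 / [Hg²⁺(aq)] = 5.49×10^−5 and log Q = −4.260.
E = E° − (0.072/n)·log Q = +0.32 − (0.072/2)(−4.260) = +0.47 V.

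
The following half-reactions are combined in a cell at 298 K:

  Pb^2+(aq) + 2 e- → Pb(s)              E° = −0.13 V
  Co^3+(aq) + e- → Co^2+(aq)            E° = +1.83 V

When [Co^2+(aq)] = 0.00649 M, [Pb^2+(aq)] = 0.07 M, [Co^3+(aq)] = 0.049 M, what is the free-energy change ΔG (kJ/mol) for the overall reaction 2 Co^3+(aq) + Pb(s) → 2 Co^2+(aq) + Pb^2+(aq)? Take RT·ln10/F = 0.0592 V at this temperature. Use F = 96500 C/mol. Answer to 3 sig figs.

−395 kJ/mol

E°cell = +1.83 − (−0.13) = +1.96 V; the balanced reaction transfers n = 2 electrons.
Here Q = ([Co^2+(aq)]^2·[Pb^2+(aq)]) / [Co^3+(aq)]^2 = 0.00123 (log Q = −2.911), giving E = +1.96 − (0.0592/2)·(−2.911) = +2.0462 V.
ΔG = −nFE = −(2)(96500)(+2.0462) J/mol = −395 kJ/mol.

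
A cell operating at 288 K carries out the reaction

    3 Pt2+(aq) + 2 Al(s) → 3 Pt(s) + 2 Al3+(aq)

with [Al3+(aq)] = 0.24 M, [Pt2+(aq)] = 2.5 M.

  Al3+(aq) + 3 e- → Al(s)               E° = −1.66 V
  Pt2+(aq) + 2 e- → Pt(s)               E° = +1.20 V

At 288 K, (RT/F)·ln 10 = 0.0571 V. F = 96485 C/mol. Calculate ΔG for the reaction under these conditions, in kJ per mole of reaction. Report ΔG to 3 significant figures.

E°cell = +1.20 − (−1.66) = +2.86 V; the balanced reaction transfers n = 6 electrons.
The reaction quotient is [Al3+(aq)]^2 / [Pt2+(aq)]^3 = 0.00369; by Nernst, E = +2.86 − (0.0571/6)(−2.433) = +2.8832 V.
Then ΔG = −nFE = −6 × 96485 × +2.8832 J/mol = −1670 kJ/mol.

−1670 kJ/mol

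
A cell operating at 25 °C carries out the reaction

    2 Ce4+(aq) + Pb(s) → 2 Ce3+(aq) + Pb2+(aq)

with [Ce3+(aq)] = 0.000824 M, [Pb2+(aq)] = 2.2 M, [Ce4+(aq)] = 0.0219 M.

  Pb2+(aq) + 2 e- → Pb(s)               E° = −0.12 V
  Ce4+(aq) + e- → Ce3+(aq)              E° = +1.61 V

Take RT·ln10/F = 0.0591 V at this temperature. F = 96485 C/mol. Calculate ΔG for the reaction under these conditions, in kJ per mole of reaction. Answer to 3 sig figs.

−348 kJ/mol

E°cell = +1.61 − (−0.12) = +1.73 V; the balanced reaction transfers n = 2 electrons.
Q = ([Ce3+(aq)]^2·[Pb2+(aq)]) / [Ce4+(aq)]^2 = 0.00311, so log Q = −2.507 and E = +1.73 − (0.0591/2)(−2.507) = +1.8041 V.
Finally ΔG = −nFE = −(2)(96485 C/mol)(+1.8041 V) = −348 kJ/mol.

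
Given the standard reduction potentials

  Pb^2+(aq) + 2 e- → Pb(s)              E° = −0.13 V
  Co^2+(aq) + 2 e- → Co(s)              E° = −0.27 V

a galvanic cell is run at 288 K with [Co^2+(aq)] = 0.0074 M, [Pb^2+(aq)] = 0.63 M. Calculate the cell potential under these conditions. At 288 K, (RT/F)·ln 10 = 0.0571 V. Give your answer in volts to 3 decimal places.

Pb²⁺/Pb is reduced (cathode, E° = −0.13 V) and Co²⁺/Co is oxidized (anode).
E°cell = E°cat − E°an = −0.13 − (−0.27) = +0.14 V; n = 2.
For the overall reaction Pb^2+(aq) + Co(s) → Pb(s) + Co^2+(aq), Q = [Co^2+(aq)] / [Pb^2+(aq)] = 0.0117, giving log Q = −1.930.
E = E° − (0.0571/n)·log Q = +0.14 − (0.0571/2)(−1.930) = +0.195 V.

+0.195 V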